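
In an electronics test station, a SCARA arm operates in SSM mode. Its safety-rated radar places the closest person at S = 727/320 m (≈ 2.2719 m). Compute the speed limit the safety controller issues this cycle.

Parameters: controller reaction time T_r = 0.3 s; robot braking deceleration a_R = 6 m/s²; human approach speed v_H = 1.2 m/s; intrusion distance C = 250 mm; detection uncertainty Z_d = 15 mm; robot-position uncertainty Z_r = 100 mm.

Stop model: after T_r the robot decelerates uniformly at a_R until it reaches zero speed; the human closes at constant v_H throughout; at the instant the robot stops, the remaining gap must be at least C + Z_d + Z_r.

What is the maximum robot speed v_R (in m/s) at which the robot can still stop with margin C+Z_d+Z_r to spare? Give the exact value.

quadratic (1/12)·v² + (1/2)·v + (-99/64) = 0
  disc = (1/2)² − 4·(1/12)·(-99/64) = 49/64 ; √disc = 7/8
  v_R = (−(1/2) + 7/8) / (2·(1/12)) = 9/4 m/s
check:
stop time T_s = (9/4)/6 = 0.3750 s
reaction-phase robot travel = 2.2500·0.3000 = 0.6750 m
robot covers 2.2500·0.3750 − ½·6.0000·0.3750² = 0.4219 m while stopping
human over T_r+T_s: 1.2000·(0.3000+0.3750) = 0.8100 m
C+Z_d+Z_r = 0.2500+0.0150+0.1000 = 0.3650 m
sum ≈ 0.6750+0.4219+0.8100+0.3650 ≈ 2.2719 m = S ✓

v_R_max = 9/4 m/s = 2.2500 m/s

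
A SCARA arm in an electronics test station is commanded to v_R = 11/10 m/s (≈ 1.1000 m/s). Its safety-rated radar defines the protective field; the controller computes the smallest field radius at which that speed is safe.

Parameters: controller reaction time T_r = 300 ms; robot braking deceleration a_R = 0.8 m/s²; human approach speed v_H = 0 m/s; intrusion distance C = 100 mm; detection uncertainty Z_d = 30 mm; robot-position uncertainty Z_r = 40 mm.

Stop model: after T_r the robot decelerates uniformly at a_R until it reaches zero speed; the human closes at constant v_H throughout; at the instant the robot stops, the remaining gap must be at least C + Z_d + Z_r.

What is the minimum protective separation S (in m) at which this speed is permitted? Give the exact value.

S_min = 201/160 m = 1.2563 m

T_s = v_R/a_R = (11/10)/(4/5) = 1.3750 s
reaction-phase robot travel = 1.1000·0.3000 = 0.3300 m
robot covers 1.1000·1.3750 − ½·0.8000·1.3750² = 0.7562 m while stopping
human closes 0.0000·1.6750 = 0.0000 m
margins: 0.1000+0.0300+0.0400 = 0.1700 m
S_min ≈ 0.3300+0.7562+0.0000+0.1700  ⇒  S_min = 201/160 m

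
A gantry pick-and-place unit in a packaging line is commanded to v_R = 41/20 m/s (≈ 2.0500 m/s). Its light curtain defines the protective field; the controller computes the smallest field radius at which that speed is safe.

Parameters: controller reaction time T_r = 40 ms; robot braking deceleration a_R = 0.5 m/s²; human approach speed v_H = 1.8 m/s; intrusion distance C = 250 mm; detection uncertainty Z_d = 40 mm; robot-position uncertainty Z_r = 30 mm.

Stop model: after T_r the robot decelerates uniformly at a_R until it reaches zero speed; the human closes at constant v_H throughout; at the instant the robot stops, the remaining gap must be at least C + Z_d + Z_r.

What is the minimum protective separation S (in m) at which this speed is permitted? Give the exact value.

braking lasts T_s = (41/20)/(1/2) = 4.1000 s
reaction-phase robot travel = 2.0500·0.0400 = 0.0820 m
robot under decel: 2.0500²/(2·0.5000) = 4.2025 m
human closes 1.8000·4.1400 = 7.4520 m
margins: 0.2500+0.0400+0.0300 = 0.3200 m
S_min ≈ 0.0820+4.2025+7.4520+0.3200  ⇒  S_min = 24113/2000 m

S_min = 24113/2000 m = 12.0565 m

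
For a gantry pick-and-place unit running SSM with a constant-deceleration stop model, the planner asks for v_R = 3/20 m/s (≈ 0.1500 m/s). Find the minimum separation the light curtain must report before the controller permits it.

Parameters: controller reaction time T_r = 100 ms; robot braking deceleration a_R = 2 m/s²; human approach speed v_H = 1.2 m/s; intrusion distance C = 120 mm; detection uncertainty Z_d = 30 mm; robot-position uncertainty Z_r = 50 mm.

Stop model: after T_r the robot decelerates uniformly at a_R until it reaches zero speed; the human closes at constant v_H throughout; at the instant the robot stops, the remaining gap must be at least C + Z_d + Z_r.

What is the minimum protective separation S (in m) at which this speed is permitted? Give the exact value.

braking lasts T_s = (3/20)/2 = 0.0750 s
reaction-phase robot travel = 0.1500·0.1000 = 0.0150 m
robot under decel: 0.1500²/(2·2.0000) = 0.0056 m
person approaches 1.2000·(0.1000+0.0750) = 0.2100 m
C+Z_d+Z_r = 0.1200+0.0300+0.0500 = 0.2000 m
S_min ≈ 0.0150+0.0056+0.2100+0.2000  ⇒  S_min = 689/1600 m

S_min = 689/1600 m = 0.4306 m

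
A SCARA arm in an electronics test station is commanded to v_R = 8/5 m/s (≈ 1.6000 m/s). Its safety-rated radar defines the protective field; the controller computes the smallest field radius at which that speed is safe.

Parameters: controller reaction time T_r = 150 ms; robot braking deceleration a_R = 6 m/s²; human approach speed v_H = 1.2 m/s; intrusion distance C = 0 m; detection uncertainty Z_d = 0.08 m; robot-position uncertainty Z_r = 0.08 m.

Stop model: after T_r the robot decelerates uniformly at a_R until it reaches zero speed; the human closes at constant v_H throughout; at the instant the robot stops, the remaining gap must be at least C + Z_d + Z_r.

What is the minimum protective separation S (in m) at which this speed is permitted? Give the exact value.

braking lasts T_s = (8/5)/6 = 0.2667 s
robot in T_r: 1.6000·0.1500 = 0.2400 m
robot under decel: 1.6000²/(2·6.0000) = 0.2133 m
human over T_r+T_s: 1.2000·(0.1500+0.2667) = 0.5000 m
C+Z_d+Z_r = 0.0000+0.0800+0.0800 = 0.1600 m
S_min ≈ 0.2400+0.2133+0.5000+0.1600  ⇒  S_min = 167/150 m

S_min = 167/150 m = 1.1133 m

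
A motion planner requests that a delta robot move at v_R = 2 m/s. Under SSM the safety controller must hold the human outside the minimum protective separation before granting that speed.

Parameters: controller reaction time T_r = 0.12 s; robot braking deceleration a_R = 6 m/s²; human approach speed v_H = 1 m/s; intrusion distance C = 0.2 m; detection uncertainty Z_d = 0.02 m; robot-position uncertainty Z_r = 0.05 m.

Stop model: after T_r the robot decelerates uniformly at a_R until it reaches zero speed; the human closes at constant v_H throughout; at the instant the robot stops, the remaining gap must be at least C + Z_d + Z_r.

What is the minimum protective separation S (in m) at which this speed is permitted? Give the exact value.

S_min = 389/300 m = 1.2967 m

braking lasts T_s = 2/6 = 0.3333 s
reaction-phase robot travel = 2.0000·0.1200 = 0.2400 m
robot under decel: 2.0000²/(2·6.0000) = 0.3333 m
person approaches 1.0000·(0.1200+0.3333) = 0.4533 m
C+Z_d+Z_r = 0.2000+0.0200+0.0500 = 0.2700 m
S_min ≈ 0.2400+0.3333+0.4533+0.2700  ⇒  S_min = 389/300 m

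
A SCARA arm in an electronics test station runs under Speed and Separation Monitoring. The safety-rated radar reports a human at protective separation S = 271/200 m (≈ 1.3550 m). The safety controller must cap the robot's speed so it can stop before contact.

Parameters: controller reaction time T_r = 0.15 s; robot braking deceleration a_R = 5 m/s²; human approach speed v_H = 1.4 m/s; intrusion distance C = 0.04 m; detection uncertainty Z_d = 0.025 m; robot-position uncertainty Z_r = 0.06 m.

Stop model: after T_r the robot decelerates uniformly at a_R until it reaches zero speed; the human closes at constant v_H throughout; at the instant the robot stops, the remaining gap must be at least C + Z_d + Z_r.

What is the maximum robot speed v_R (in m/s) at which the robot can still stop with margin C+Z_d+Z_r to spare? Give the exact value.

at the boundary: (1/10)·v² + (43/100)·v + (-51/50) = 0
  disc = (43/100)² − 4·(1/10)·(-51/50) = 5929/10000 ; √disc = 77/100
  v_R = (−(43/100) + 77/100) / (2·(1/10)) = 17/10 m/s
check:
braking lasts T_s = (17/10)/5 = 0.3400 s
reaction-phase robot travel = 1.7000·0.1500 = 0.2550 m
robot under decel: 1.7000²/(2·5.0000) = 0.2890 m
human closes 1.4000·0.4900 = 0.6860 m
residual clearance needed = 0.0400+0.0250+0.0600 = 0.1250 m
sum ≈ 0.2550+0.2890+0.6860+0.1250 ≈ 1.3550 m = S ✓

v_R_max = 17/10 m/s = 1.7000 m/s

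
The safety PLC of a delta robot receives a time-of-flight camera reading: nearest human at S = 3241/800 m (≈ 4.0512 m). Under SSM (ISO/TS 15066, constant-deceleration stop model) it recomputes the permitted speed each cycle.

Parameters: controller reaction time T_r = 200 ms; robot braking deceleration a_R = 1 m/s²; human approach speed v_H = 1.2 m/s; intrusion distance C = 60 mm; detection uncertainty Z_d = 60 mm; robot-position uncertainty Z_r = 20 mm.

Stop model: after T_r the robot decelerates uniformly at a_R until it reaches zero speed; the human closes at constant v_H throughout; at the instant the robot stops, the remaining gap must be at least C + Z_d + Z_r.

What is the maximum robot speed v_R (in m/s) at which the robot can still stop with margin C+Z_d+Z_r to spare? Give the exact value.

at the boundary: (1/2)·v² + (7/5)·v + (-2937/800) = 0
  disc = (7/5)² − 4·(1/2)·(-2937/800) = 3721/400 ; √disc = 61/20
  v_R = (−(7/5) + 61/20) / (2·(1/2)) = 33/20 m/s
check:
braking lasts T_s = (33/20)/1 = 1.6500 s
robot covers v_R·T_r = 1.6500·0.2000 = 0.3300 m before braking
robot covers 1.6500·1.6500 − ½·1.0000·1.6500² = 1.3613 m while stopping
person approaches 1.2000·(0.2000+1.6500) = 2.2200 m
margins: 0.0600+0.0600+0.0200 = 0.1400 m
sum ≈ 0.3300+1.3613+2.2200+0.1400 ≈ 4.0512 m = S ✓

v_R_max = 33/20 m/s = 1.6500 m/s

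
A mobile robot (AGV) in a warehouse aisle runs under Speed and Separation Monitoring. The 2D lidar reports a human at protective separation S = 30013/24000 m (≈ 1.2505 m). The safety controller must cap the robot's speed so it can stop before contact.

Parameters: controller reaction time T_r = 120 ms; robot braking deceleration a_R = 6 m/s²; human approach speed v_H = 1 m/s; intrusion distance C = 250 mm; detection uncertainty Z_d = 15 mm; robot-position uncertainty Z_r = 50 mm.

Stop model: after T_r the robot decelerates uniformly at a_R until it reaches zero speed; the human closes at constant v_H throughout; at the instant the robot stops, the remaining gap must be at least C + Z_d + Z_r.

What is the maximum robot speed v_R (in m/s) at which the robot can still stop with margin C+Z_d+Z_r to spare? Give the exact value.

v_R_max = 37/20 m/s = 1.8500 m/s

collect terms ⇒ (1/12)·v_R² + (43/150)·v_R + (-19573/24000) = 0
  disc = (43/150)² − 4·(1/12)·(-19573/24000) = 14161/40000 ; √disc = 119/200
  v_R = (−(43/150) + 119/200) / (2·(1/12)) = 37/20 m/s
check:
T_s = v_R/a_R = (37/20)/6 = 0.3083 s
robot in T_r: 1.8500·0.1200 = 0.2220 m
braking distance = 1.8500²/(2·6.0000) = 0.2852 m
human over T_r+T_s: 1.0000·(0.1200+0.3083) = 0.4283 m
C+Z_d+Z_r = 0.2500+0.0150+0.0500 = 0.3150 m
sum ≈ 0.2220+0.2852+0.4283+0.3150 ≈ 1.2505 m = S ✓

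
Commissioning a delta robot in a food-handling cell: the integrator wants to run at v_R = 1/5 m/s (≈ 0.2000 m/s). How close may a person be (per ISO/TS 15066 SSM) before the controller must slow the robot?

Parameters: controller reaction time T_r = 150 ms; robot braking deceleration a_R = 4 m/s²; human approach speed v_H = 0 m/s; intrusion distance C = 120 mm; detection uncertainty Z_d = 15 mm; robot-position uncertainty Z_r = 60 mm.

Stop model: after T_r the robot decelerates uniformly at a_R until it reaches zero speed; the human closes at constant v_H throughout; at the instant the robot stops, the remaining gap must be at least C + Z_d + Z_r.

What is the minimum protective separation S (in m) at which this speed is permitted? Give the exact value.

S_min = 23/100 m = 0.2300 m

T_s = v_R/a_R = (1/5)/4 = 0.0500 s
robot covers v_R·T_r = 0.2000·0.1500 = 0.0300 m before braking
braking distance = 0.2000²/(2·4.0000) = 0.0050 m
human closes 0.0000·0.2000 = 0.0000 m
margins: 0.1200+0.0150+0.0600 = 0.1950 m
S_min ≈ 0.0300+0.0050+0.0000+0.1950  ⇒  S_min = 23/100 m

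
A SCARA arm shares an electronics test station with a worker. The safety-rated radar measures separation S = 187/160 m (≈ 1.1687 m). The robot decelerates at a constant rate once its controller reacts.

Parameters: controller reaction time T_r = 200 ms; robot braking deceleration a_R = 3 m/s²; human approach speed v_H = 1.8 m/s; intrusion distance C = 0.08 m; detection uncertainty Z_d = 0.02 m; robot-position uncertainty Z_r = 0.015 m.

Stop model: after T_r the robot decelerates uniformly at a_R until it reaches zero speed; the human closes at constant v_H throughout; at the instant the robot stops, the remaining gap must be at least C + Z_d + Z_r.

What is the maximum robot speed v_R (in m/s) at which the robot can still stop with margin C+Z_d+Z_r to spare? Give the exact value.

at the boundary: (1/6)·v² + (4/5)·v + (-111/160) = 0
  disc = (4/5)² − 4·(1/6)·(-111/160) = 441/400 ; √disc = 21/20
  v_R = (−(4/5) + 21/20) / (2·(1/6)) = 3/4 m/s
check:
T_s = v_R/a_R = (3/4)/3 = 0.2500 s
reaction-phase robot travel = 0.7500·0.2000 = 0.1500 m
robot under decel: 0.7500²/(2·3.0000) = 0.0938 m
human over T_r+T_s: 1.8000·(0.2000+0.2500) = 0.8100 m
residual clearance needed = 0.0800+0.0200+0.0150 = 0.1150 m
sum ≈ 0.1500+0.0938+0.8100+0.1150 ≈ 1.1687 m = S ✓

v_R_max = 3/4 m/s = 0.7500 m/s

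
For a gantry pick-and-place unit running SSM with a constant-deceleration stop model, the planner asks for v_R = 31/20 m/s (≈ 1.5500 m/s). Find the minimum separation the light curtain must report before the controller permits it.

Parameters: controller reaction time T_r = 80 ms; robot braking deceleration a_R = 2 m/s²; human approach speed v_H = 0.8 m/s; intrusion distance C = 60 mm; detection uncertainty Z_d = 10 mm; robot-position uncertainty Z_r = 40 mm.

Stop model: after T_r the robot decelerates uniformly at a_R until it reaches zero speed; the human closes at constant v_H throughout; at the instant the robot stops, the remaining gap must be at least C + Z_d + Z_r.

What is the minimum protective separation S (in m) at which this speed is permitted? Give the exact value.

stop time T_s = (31/20)/2 = 0.7750 s
robot in T_r: 1.5500·0.0800 = 0.1240 m
robot under decel: 1.5500²/(2·2.0000) = 0.6006 m
person approaches 0.8000·(0.0800+0.7750) = 0.6840 m
C+Z_d+Z_r = 0.0600+0.0100+0.0400 = 0.1100 m
S_min ≈ 0.1240+0.6006+0.6840+0.1100  ⇒  S_min = 12149/8000 m

S_min = 12149/8000 m = 1.5186 m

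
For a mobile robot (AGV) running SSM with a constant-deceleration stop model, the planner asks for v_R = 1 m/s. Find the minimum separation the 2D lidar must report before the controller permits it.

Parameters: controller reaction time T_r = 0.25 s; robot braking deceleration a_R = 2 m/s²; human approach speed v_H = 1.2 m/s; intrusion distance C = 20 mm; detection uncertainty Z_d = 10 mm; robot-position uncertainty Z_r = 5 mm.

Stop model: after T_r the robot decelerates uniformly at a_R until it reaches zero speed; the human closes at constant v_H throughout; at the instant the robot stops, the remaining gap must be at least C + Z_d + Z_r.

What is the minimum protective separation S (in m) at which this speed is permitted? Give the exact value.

S_min = 287/200 m = 1.4350 m

T_s = v_R/a_R = 1/2 = 0.5000 s
reaction-phase robot travel = 1.0000·0.2500 = 0.2500 m
braking distance = 1.0000²/(2·2.0000) = 0.2500 m
human over T_r+T_s: 1.2000·(0.2500+0.5000) = 0.9000 m
residual clearance needed = 0.0200+0.0100+0.0050 = 0.0350 m
S_min ≈ 0.2500+0.2500+0.9000+0.0350  ⇒  S_min = 287/200 m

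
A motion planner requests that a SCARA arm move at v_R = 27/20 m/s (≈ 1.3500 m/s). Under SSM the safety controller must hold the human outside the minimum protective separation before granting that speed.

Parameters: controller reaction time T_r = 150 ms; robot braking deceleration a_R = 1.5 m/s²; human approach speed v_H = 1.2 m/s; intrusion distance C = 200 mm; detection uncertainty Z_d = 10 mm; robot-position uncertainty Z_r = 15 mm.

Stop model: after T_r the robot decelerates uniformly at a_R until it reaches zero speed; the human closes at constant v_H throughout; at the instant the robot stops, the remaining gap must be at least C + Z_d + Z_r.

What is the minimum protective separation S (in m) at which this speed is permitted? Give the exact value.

S_min = 459/200 m = 2.2950 m

T_s = v_R/a_R = (27/20)/(3/2) = 0.9000 s
reaction-phase robot travel = 1.3500·0.1500 = 0.2025 m
robot under decel: 1.3500²/(2·1.5000) = 0.6075 m
human over T_r+T_s: 1.2000·(0.1500+0.9000) = 1.2600 m
margins: 0.2000+0.0100+0.0150 = 0.2250 m
S_min ≈ 0.2025+0.6075+1.2600+0.2250  ⇒  S_min = 459/200 m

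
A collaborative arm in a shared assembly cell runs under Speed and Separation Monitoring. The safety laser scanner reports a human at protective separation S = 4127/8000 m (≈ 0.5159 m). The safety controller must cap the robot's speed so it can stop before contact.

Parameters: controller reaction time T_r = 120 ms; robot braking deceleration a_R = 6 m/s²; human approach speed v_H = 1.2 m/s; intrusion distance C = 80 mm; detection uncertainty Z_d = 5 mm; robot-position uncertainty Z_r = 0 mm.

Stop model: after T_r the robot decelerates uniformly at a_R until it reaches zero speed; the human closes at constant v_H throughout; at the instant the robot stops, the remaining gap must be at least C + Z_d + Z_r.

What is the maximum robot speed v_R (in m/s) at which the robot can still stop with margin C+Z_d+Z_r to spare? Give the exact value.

at the boundary: (1/12)·v² + (8/25)·v + (-459/1600) = 0
  disc = (8/25)² − 4·(1/12)·(-459/1600) = 7921/40000 ; √disc = 89/200
  v_R = (−(8/25) + 89/200) / (2·(1/12)) = 3/4 m/s
check:
braking lasts T_s = (3/4)/6 = 0.1250 s
robot in T_r: 0.7500·0.1200 = 0.0900 m
robot under decel: 0.7500²/(2·6.0000) = 0.0469 m
human closes 1.2000·0.2450 = 0.2940 m
margins: 0.0800+0.0050+0.0000 = 0.0850 m
sum ≈ 0.0900+0.0469+0.2940+0.0850 ≈ 0.5159 m = S ✓

v_R_max = 3/4 m/s = 0.7500 m/s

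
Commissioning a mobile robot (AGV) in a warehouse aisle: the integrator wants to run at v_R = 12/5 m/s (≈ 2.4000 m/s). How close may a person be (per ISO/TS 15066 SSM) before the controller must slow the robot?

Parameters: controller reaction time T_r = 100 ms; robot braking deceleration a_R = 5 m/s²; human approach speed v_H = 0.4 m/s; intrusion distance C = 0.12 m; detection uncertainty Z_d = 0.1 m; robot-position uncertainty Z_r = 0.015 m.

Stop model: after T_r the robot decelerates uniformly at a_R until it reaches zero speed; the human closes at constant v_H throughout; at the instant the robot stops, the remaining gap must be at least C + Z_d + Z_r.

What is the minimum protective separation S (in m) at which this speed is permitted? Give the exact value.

braking lasts T_s = (12/5)/5 = 0.4800 s
reaction-phase robot travel = 2.4000·0.1000 = 0.2400 m
braking distance = 2.4000²/(2·5.0000) = 0.5760 m
human over T_r+T_s: 0.4000·(0.1000+0.4800) = 0.2320 m
C+Z_d+Z_r = 0.1200+0.1000+0.0150 = 0.2350 m
S_min ≈ 0.2400+0.5760+0.2320+0.2350  ⇒  S_min = 1283/1000 m

S_min = 1283/1000 m = 1.2830 m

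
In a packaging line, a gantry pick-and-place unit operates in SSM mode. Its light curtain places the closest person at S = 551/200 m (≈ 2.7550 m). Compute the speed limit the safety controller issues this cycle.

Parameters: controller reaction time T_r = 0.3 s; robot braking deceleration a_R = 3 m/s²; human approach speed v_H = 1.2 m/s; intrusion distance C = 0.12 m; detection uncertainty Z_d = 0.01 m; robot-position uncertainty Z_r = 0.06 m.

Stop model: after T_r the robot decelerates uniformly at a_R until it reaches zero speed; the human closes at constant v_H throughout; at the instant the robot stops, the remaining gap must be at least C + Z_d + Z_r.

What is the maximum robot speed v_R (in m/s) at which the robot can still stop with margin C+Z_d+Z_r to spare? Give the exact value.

at the boundary: (1/6)·v² + (7/10)·v + (-441/200) = 0
  disc = (7/10)² − 4·(1/6)·(-441/200) = 49/25 ; √disc = 7/5
  v_R = (−(7/10) + 7/5) / (2·(1/6)) = 21/10 m/s
check:
stop time T_s = (21/10)/3 = 0.7000 s
robot in T_r: 2.1000·0.3000 = 0.6300 m
braking distance = 2.1000²/(2·3.0000) = 0.7350 m
human closes 1.2000·1.0000 = 1.2000 m
C+Z_d+Z_r = 0.1200+0.0100+0.0600 = 0.1900 m
sum ≈ 0.6300+0.7350+1.2000+0.1900 ≈ 2.7550 m = S ✓

v_R_max = 21/10 m/s = 2.1000 m/s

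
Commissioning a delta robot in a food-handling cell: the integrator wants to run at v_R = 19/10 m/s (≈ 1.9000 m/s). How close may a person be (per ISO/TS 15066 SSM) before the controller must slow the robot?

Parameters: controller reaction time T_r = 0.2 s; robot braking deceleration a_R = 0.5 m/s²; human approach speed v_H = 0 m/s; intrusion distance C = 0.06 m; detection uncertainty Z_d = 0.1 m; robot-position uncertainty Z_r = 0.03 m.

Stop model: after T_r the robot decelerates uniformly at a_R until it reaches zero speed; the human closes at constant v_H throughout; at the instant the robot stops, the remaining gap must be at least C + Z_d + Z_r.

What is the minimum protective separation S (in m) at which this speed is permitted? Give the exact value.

S_min = 209/50 m = 4.1800 m

braking lasts T_s = (19/10)/(1/2) = 3.8000 s
reaction-phase robot travel = 1.9000·0.2000 = 0.3800 m
braking distance = 1.9000²/(2·0.5000) = 3.6100 m
person approaches 0.0000·(0.2000+3.8000) = 0.0000 m
C+Z_d+Z_r = 0.0600+0.1000+0.0300 = 0.1900 m
S_min ≈ 0.3800+3.6100+0.0000+0.1900  ⇒  S_min = 209/50 m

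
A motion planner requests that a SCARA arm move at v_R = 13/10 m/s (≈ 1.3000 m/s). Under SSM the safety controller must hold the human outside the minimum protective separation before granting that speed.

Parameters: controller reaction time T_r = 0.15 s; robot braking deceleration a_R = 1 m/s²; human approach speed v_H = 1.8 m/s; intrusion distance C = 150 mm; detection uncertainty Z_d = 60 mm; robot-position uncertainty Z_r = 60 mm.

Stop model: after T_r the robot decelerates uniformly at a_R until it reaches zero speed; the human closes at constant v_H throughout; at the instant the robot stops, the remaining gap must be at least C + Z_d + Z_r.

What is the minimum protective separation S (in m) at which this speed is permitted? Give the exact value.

S_min = 98/25 m = 3.9200 m

T_s = v_R/a_R = (13/10)/1 = 1.3000 s
robot in T_r: 1.3000·0.1500 = 0.1950 m
braking distance = 1.3000²/(2·1.0000) = 0.8450 m
human closes 1.8000·1.4500 = 2.6100 m
residual clearance needed = 0.1500+0.0600+0.0600 = 0.2700 m
S_min ≈ 0.1950+0.8450+2.6100+0.2700  ⇒  S_min = 98/25 m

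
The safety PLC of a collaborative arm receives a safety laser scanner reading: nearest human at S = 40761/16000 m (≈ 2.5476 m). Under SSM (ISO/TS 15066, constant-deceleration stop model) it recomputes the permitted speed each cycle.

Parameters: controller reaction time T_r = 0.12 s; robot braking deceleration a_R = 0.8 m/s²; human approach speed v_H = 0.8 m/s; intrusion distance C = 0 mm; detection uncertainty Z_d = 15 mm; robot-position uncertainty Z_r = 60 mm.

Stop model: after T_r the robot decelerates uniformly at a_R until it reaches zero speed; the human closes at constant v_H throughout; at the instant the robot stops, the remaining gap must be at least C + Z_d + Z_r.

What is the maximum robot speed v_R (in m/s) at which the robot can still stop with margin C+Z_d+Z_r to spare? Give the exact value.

quadratic (5/8)·v² + (28/25)·v + (-1521/640) = 0
  disc = (28/25)² − 4·(5/8)·(-1521/640) = 1151329/160000 ; √disc = 1073/400
  v_R = (−(28/25) + 1073/400) / (2·(5/8)) = 5/4 m/s
check:
T_s = v_R/a_R = (5/4)/(4/5) = 1.5625 s
robot in T_r: 1.2500·0.1200 = 0.1500 m
robot under decel: 1.2500²/(2·0.8000) = 0.9766 m
human closes 0.8000·1.6825 = 1.3460 m
residual clearance needed = 0.0000+0.0150+0.0600 = 0.0750 m
sum ≈ 0.1500+0.9766+1.3460+0.0750 ≈ 2.5476 m = S ✓

v_R_max = 5/4 m/s = 1.2500 m/s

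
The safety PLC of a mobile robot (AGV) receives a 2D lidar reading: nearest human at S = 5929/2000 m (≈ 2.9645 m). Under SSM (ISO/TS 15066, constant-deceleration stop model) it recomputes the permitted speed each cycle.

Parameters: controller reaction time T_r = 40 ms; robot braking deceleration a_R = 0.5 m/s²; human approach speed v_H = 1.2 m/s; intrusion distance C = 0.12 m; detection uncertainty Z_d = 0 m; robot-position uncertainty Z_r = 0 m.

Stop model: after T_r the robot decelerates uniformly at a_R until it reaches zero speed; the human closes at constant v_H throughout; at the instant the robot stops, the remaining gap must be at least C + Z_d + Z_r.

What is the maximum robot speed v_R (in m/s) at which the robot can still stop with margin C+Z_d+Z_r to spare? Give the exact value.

v_R_max = 17/20 m/s = 0.8500 m/s

at the boundary: (1)·v² + (61/25)·v + (-5593/2000) = 0
  disc = (61/25)² − 4·(1)·(-5593/2000) = 42849/2500 ; √disc = 207/50
  v_R = (−(61/25) + 207/50) / (2·(1)) = 17/20 m/s
check:
stop time T_s = (17/20)/(1/2) = 1.7000 s
robot covers v_R·T_r = 0.8500·0.0400 = 0.0340 m before braking
robot under decel: 0.8500²/(2·0.5000) = 0.7225 m
human over T_r+T_s: 1.2000·(0.0400+1.7000) = 2.0880 m
residual clearance needed = 0.1200+0.0000+0.0000 = 0.1200 m
sum ≈ 0.0340+0.7225+2.0880+0.1200 ≈ 2.9645 m = S ✓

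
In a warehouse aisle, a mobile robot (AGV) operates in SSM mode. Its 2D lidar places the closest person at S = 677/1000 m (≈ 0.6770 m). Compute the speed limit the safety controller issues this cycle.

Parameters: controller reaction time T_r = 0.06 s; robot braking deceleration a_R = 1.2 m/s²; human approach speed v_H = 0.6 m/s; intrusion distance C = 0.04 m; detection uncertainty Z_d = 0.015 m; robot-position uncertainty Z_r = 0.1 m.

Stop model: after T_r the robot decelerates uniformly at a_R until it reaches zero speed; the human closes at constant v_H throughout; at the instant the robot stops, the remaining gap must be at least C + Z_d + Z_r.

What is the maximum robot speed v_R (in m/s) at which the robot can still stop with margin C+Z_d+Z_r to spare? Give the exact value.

quadratic (5/12)·v² + (14/25)·v + (-243/500) = 0
  disc = (14/25)² − 4·(5/12)·(-243/500) = 2809/2500 ; √disc = 53/50
  v_R = (−(14/25) + 53/50) / (2·(5/12)) = 3/5 m/s
check:
stop time T_s = (3/5)/(6/5) = 0.5000 s
robot in T_r: 0.6000·0.0600 = 0.0360 m
robot covers 0.6000·0.5000 − ½·1.2000·0.5000² = 0.1500 m while stopping
person approaches 0.6000·(0.0600+0.5000) = 0.3360 m
margins: 0.0400+0.0150+0.1000 = 0.1550 m
sum ≈ 0.0360+0.1500+0.3360+0.1550 ≈ 0.6770 m = S ✓

v_R_max = 3/5 m/s = 0.6000 m/s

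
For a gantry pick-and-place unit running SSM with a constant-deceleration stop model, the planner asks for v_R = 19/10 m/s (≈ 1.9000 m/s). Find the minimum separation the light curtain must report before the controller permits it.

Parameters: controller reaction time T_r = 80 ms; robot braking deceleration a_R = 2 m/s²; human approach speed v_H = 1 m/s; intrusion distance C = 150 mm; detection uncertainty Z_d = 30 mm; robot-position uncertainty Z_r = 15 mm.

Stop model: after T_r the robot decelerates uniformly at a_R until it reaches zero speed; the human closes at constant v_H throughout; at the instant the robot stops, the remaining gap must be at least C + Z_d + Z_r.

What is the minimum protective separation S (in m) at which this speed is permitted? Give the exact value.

stop time T_s = (19/10)/2 = 0.9500 s
robot in T_r: 1.9000·0.0800 = 0.1520 m
robot covers 1.9000·0.9500 − ½·2.0000·0.9500² = 0.9025 m while stopping
human closes 1.0000·1.0300 = 1.0300 m
residual clearance needed = 0.1500+0.0300+0.0150 = 0.1950 m
S_min ≈ 0.1520+0.9025+1.0300+0.1950  ⇒  S_min = 4559/2000 m

S_min = 4559/2000 m = 2.2795 m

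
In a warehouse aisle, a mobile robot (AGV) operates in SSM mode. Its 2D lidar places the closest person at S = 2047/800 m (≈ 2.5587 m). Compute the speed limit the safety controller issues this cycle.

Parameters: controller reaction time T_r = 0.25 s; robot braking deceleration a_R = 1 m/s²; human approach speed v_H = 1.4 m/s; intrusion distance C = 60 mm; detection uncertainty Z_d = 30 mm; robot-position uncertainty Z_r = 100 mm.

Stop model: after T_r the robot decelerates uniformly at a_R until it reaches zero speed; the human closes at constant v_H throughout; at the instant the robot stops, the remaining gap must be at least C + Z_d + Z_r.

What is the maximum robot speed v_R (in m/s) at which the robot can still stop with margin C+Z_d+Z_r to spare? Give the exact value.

v_R_max = 19/20 m/s = 0.9500 m/s

quadratic (1/2)·v² + (33/20)·v + (-323/160) = 0
  disc = (33/20)² − 4·(1/2)·(-323/160) = 169/25 ; √disc = 13/5
  v_R = (−(33/20) + 13/5) / (2·(1/2)) = 19/20 m/s
check:
T_s = v_R/a_R = (19/20)/1 = 0.9500 s
robot in T_r: 0.9500·0.2500 = 0.2375 m
braking distance = 0.9500²/(2·1.0000) = 0.4512 m
human over T_r+T_s: 1.4000·(0.2500+0.9500) = 1.6800 m
residual clearance needed = 0.0600+0.0300+0.1000 = 0.1900 m
sum ≈ 0.2375+0.4512+1.6800+0.1900 ≈ 2.5587 m = S ✓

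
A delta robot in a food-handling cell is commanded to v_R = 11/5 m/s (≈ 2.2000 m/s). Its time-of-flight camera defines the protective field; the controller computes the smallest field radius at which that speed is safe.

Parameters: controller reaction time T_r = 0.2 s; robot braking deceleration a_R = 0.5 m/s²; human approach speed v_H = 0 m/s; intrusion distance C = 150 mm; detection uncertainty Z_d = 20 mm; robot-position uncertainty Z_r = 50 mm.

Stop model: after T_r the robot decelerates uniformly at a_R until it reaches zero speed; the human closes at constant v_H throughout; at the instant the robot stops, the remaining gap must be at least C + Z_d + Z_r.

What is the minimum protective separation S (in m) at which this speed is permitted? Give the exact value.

T_s = v_R/a_R = (11/5)/(1/2) = 4.4000 s
robot covers v_R·T_r = 2.2000·0.2000 = 0.4400 m before braking
robot covers 2.2000·4.4000 − ½·0.5000·4.4000² = 4.8400 m while stopping
human closes 0.0000·4.6000 = 0.0000 m
residual clearance needed = 0.1500+0.0200+0.0500 = 0.2200 m
S_min ≈ 0.4400+4.8400+0.0000+0.2200  ⇒  S_min = 11/2 m

S_min = 11/2 m = 5.5000 m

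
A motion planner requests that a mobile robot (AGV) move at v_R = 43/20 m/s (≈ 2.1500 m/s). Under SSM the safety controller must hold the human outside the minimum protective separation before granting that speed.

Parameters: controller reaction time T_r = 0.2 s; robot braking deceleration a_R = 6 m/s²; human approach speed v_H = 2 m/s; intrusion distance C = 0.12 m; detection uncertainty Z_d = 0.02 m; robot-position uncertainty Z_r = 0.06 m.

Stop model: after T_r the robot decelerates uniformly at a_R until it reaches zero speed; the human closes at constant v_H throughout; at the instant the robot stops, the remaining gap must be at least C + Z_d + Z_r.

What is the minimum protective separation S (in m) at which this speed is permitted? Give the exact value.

S_min = 3411/1600 m = 2.1319 m

braking lasts T_s = (43/20)/6 = 0.3583 s
robot covers v_R·T_r = 2.1500·0.2000 = 0.4300 m before braking
robot covers 2.1500·0.3583 − ½·6.0000·0.3583² = 0.3852 m while stopping
human over T_r+T_s: 2.0000·(0.2000+0.3583) = 1.1167 m
C+Z_d+Z_r = 0.1200+0.0200+0.0600 = 0.2000 m
S_min ≈ 0.4300+0.3852+1.1167+0.2000  ⇒  S_min = 3411/1600 m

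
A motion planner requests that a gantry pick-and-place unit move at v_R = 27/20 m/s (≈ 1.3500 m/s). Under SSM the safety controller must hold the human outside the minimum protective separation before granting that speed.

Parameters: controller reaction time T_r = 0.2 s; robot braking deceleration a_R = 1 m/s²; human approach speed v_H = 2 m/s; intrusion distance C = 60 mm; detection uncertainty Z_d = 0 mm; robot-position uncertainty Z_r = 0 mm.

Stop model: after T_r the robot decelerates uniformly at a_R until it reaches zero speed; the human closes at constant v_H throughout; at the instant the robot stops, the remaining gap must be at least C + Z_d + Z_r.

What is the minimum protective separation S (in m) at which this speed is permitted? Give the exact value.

braking lasts T_s = (27/20)/1 = 1.3500 s
robot covers v_R·T_r = 1.3500·0.2000 = 0.2700 m before braking
robot under decel: 1.3500²/(2·1.0000) = 0.9113 m
human over T_r+T_s: 2.0000·(0.2000+1.3500) = 3.1000 m
C+Z_d+Z_r = 0.0600+0.0000+0.0000 = 0.0600 m
S_min ≈ 0.2700+0.9113+3.1000+0.0600  ⇒  S_min = 3473/800 m

S_min = 3473/800 m = 4.3412 m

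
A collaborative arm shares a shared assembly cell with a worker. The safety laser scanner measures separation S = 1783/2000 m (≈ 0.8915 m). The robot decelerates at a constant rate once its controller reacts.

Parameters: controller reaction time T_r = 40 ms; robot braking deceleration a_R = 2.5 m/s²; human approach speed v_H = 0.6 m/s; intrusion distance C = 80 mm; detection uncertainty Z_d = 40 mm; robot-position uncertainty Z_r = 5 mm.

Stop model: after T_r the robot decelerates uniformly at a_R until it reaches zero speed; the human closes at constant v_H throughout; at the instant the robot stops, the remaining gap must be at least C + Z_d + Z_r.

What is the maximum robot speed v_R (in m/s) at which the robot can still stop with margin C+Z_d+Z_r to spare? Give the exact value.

v_R_max = 27/20 m/s = 1.3500 m/s

at the boundary: (1/5)·v² + (7/25)·v + (-297/400) = 0
  disc = (7/25)² − 4·(1/5)·(-297/400) = 1681/2500 ; √disc = 41/50
  v_R = (−(7/25) + 41/50) / (2·(1/5)) = 27/20 m/s
check:
braking lasts T_s = (27/20)/(5/2) = 0.5400 s
reaction-phase robot travel = 1.3500·0.0400 = 0.0540 m
robot covers 1.3500·0.5400 − ½·2.5000·0.5400² = 0.3645 m while stopping
human over T_r+T_s: 0.6000·(0.0400+0.5400) = 0.3480 m
C+Z_d+Z_r = 0.0800+0.0400+0.0050 = 0.1250 m
sum ≈ 0.0540+0.3645+0.3480+0.1250 ≈ 0.8915 m = S ✓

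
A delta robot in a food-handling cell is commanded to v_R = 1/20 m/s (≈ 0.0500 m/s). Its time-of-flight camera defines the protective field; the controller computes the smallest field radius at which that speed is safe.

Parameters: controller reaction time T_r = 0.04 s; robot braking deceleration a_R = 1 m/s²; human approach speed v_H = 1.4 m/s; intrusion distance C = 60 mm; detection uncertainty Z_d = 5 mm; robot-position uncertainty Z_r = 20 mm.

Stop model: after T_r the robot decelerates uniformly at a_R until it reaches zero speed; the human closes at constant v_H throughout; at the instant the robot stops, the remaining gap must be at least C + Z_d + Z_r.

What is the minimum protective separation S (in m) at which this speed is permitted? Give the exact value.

S_min = 857/4000 m = 0.2142 m

stop time T_s = (1/20)/1 = 0.0500 s
robot covers v_R·T_r = 0.0500·0.0400 = 0.0020 m before braking
robot covers 0.0500·0.0500 − ½·1.0000·0.0500² = 0.0013 m while stopping
person approaches 1.4000·(0.0400+0.0500) = 0.1260 m
residual clearance needed = 0.0600+0.0050+0.0200 = 0.0850 m
S_min ≈ 0.0020+0.0013+0.1260+0.0850  ⇒  S_min = 857/4000 m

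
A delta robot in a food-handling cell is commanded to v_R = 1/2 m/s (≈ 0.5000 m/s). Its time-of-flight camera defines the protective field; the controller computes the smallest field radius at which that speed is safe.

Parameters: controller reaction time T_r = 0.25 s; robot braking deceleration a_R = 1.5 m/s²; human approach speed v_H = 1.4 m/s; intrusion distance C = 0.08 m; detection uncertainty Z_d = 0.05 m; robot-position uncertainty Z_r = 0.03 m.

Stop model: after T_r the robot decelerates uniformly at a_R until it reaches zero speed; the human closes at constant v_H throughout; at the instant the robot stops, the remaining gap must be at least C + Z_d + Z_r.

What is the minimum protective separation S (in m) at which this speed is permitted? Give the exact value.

S_min = 237/200 m = 1.1850 m

braking lasts T_s = (1/2)/(3/2) = 0.3333 s
robot covers v_R·T_r = 0.5000·0.2500 = 0.1250 m before braking
robot covers 0.5000·0.3333 − ½·1.5000·0.3333² = 0.0833 m while stopping
human over T_r+T_s: 1.4000·(0.2500+0.3333) = 0.8167 m
margins: 0.0800+0.0500+0.0300 = 0.1600 m
S_min ≈ 0.1250+0.0833+0.8167+0.1600  ⇒  S_min = 237/200 m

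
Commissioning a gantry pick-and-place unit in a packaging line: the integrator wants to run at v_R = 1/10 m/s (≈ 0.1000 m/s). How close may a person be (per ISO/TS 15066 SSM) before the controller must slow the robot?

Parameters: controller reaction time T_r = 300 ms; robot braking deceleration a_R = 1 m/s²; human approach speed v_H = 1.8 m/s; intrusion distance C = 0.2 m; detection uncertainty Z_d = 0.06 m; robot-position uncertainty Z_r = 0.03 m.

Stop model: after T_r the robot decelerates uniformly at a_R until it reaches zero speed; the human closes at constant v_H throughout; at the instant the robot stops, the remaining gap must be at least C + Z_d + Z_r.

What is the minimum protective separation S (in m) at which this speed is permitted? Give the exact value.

stop time T_s = (1/10)/1 = 0.1000 s
robot covers v_R·T_r = 0.1000·0.3000 = 0.0300 m before braking
robot under decel: 0.1000²/(2·1.0000) = 0.0050 m
human over T_r+T_s: 1.8000·(0.3000+0.1000) = 0.7200 m
C+Z_d+Z_r = 0.2000+0.0600+0.0300 = 0.2900 m
S_min ≈ 0.0300+0.0050+0.7200+0.2900  ⇒  S_min = 209/200 m

S_min = 209/200 m = 1.0450 m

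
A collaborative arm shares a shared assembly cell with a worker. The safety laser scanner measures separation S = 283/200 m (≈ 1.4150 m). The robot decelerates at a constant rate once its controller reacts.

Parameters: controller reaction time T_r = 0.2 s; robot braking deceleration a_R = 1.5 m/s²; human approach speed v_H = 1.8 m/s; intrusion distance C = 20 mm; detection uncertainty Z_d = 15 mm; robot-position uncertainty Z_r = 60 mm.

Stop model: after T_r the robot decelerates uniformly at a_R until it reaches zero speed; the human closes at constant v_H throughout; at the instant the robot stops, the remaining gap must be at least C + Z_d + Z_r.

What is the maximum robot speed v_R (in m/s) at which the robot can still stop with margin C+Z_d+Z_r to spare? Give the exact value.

v_R_max = 3/5 m/s = 0.6000 m/s

quadratic (1/3)·v² + (7/5)·v + (-24/25) = 0
  disc = (7/5)² − 4·(1/3)·(-24/25) = 81/25 ; √disc = 9/5
  v_R = (−(7/5) + 9/5) / (2·(1/3)) = 3/5 m/s
check:
braking lasts T_s = (3/5)/(3/2) = 0.4000 s
robot covers v_R·T_r = 0.6000·0.2000 = 0.1200 m before braking
robot under decel: 0.6000²/(2·1.5000) = 0.1200 m
human over T_r+T_s: 1.8000·(0.2000+0.4000) = 1.0800 m
residual clearance needed = 0.0200+0.0150+0.0600 = 0.0950 m
sum ≈ 0.1200+0.1200+1.0800+0.0950 ≈ 1.4150 m = S ✓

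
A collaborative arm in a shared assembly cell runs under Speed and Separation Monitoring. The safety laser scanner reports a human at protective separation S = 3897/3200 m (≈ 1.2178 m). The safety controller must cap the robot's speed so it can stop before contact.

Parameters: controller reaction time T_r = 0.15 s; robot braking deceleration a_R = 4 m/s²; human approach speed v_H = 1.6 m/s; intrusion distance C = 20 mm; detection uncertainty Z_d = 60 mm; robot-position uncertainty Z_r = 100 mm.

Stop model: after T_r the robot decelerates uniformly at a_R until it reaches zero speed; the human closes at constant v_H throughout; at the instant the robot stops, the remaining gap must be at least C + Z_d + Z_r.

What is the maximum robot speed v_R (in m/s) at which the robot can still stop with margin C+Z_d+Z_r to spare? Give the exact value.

collect terms ⇒ (1/8)·v_R² + (11/20)·v_R + (-2553/3200) = 0
  disc = (11/20)² − 4·(1/8)·(-2553/3200) = 4489/6400 ; √disc = 67/80
  v_R = (−(11/20) + 67/80) / (2·(1/8)) = 23/20 m/s
check:
T_s = v_R/a_R = (23/20)/4 = 0.2875 s
reaction-phase robot travel = 1.1500·0.1500 = 0.1725 m
braking distance = 1.1500²/(2·4.0000) = 0.1653 m
human closes 1.6000·0.4375 = 0.7000 m
C+Z_d+Z_r = 0.0200+0.0600+0.1000 = 0.1800 m
sum ≈ 0.1725+0.1653+0.7000+0.1800 ≈ 1.2178 m = S ✓

v_R_max = 23/20 m/s = 1.1500 m/s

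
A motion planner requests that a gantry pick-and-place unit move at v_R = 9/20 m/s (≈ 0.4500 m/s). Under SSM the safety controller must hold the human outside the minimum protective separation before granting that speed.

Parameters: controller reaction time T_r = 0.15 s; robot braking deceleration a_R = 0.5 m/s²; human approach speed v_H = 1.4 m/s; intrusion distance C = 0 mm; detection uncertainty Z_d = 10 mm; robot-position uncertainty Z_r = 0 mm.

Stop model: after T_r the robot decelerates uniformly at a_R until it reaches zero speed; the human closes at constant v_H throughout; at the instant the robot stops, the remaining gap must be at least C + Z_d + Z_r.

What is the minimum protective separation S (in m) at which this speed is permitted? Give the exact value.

S_min = 7/4 m = 1.7500 m

braking lasts T_s = (9/20)/(1/2) = 0.9000 s
reaction-phase robot travel = 0.4500·0.1500 = 0.0675 m
robot under decel: 0.4500²/(2·0.5000) = 0.2025 m
human over T_r+T_s: 1.4000·(0.1500+0.9000) = 1.4700 m
residual clearance needed = 0.0000+0.0100+0.0000 = 0.0100 m
S_min ≈ 0.0675+0.2025+1.4700+0.0100  ⇒  S_min = 7/4 m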